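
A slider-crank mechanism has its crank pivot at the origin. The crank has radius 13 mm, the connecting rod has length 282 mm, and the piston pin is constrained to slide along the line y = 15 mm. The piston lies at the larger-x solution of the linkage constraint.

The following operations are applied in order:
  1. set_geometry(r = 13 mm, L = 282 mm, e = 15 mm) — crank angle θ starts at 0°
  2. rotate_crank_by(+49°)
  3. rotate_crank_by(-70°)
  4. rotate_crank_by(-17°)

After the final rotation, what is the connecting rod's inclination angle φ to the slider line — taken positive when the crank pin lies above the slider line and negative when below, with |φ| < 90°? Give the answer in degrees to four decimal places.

set_geometry: r = 13 mm, L = 282 mm, e = 15 mm; θ ← 0°
rotate_crank_by(+49°): θ ← 0° +49° = 49°
rotate_crank_by(-70°): θ ← 49° -70° = -21°
rotate_crank_by(-17°): θ ← -21° -17° = -38°
crank pin P = (r cos θ, r sin θ) = (10.244140, -8.003599)
h = r sin θ − e = -8.003599 − 15 = -23.003599
sin φ = h / L = -23.003599 / 282 = -0.08157305
φ = arcsin(-0.08157305) = -4.678990°

-4.6790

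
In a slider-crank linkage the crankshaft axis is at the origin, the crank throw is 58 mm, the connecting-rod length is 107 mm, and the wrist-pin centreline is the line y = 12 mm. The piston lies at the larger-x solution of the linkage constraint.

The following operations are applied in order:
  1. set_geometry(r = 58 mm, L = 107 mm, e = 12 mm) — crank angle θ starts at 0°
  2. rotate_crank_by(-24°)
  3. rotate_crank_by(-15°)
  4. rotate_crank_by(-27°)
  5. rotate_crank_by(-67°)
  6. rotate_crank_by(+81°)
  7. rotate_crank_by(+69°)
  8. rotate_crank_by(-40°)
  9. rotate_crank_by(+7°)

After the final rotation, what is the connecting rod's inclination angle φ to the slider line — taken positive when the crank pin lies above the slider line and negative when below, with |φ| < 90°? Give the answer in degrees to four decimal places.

-15.1627

set_geometry: r = 58 mm, L = 107 mm, e = 12 mm; θ ← 0°
rotate_crank_by(-24°): θ ← 0° -24° = -24°
rotate_crank_by(-15°): θ ← -24° -15° = -39°
rotate_crank_by(-27°): θ ← -39° -27° = -66°
rotate_crank_by(-67°): θ ← -66° -67° = -133°
rotate_crank_by(+81°): θ ← -133° +81° = -52°
rotate_crank_by(+69°): θ ← -52° +69° = 17°
rotate_crank_by(-40°): θ ← 17° -40° = -23°
rotate_crank_by(+7°): θ ← -23° +7° = -16°
crank pin P = (r cos θ, r sin θ) = (55.753178, -15.986967)
h = r sin θ − e = -15.986967 − 12 = -27.986967
sin φ = h / L = -27.986967 / 107 = -0.26156044
φ = arcsin(-0.26156044) = -15.162673°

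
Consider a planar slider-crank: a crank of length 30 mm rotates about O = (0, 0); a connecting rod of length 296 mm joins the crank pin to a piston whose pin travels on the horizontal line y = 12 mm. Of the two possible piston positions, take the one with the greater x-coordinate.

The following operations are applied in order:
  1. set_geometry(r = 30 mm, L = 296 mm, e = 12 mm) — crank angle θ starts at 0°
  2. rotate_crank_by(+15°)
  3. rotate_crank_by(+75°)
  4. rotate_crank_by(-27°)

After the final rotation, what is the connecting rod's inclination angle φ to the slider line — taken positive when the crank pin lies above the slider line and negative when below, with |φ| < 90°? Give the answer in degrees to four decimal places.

2.8525

set_geometry: r = 30 mm, L = 296 mm, e = 12 mm; θ ← 0°
rotate_crank_by(+15°): θ ← 0° +15° = 15°
rotate_crank_by(+75°): θ ← 15° +75° = 90°
rotate_crank_by(-27°): θ ← 90° -27° = 63°
crank pin P = (r cos θ, r sin θ) = (13.619715, 26.730196)
h = r sin θ − e = 26.730196 − 12 = 14.730196
sin φ = h / L = 14.730196 / 296 = 0.04976417
φ = arcsin(0.04976417) = 2.852455°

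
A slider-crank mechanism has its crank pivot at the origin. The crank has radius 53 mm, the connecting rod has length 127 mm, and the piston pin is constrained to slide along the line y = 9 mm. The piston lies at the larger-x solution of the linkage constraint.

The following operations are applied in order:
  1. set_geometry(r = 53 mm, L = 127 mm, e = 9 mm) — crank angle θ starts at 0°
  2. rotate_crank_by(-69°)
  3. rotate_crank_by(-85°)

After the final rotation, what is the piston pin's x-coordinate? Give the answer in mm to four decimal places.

75.2052

set_geometry: r = 53 mm, L = 127 mm, e = 9 mm; θ ← 0°
rotate_crank_by(-69°): θ ← 0° -69° = -69°
rotate_crank_by(-85°): θ ← -69° -85° = -154°
crank pin P = (r cos θ, r sin θ) = (-47.636084, -23.233671)
h = r sin θ − e = -23.233671 − 9 = -32.233671
x = r cos θ + √(L² − h²) = -47.636084 + √(16129.0 − 1039.0095) = -47.636084 + 122.841322 = 75.205238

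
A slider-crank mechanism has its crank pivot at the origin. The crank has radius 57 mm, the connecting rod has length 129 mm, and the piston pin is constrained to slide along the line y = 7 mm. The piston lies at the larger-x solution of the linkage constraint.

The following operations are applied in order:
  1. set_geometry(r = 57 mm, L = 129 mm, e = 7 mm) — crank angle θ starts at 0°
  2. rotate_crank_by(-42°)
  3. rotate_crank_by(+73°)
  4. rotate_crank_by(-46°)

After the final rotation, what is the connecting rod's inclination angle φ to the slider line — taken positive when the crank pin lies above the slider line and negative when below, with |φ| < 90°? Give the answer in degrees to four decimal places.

set_geometry: r = 57 mm, L = 129 mm, e = 7 mm; θ ← 0°
rotate_crank_by(-42°): θ ← 0° -42° = -42°
rotate_crank_by(+73°): θ ← -42° +73° = 31°
rotate_crank_by(-46°): θ ← 31° -46° = -15°
crank pin P = (r cos θ, r sin θ) = (55.057772, -14.752686)
h = r sin θ − e = -14.752686 − 7 = -21.752686
sin φ = h / L = -21.752686 / 129 = -0.16862547
φ = arcsin(-0.16862547) = -9.707911°

-9.7079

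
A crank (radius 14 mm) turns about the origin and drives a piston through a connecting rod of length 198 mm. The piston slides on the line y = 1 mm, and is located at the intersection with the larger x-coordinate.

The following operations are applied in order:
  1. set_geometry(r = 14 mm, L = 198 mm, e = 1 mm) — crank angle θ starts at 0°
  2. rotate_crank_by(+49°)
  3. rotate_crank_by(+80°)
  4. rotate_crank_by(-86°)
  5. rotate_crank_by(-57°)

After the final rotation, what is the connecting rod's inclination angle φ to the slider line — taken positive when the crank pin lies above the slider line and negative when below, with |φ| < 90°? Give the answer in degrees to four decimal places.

-1.2696

set_geometry: r = 14 mm, L = 198 mm, e = 1 mm; θ ← 0°
rotate_crank_by(+49°): θ ← 0° +49° = 49°
rotate_crank_by(+80°): θ ← 49° +80° = 129°
rotate_crank_by(-86°): θ ← 129° -86° = 43°
rotate_crank_by(-57°): θ ← 43° -57° = -14°
crank pin P = (r cos θ, r sin θ) = (13.584140, -3.386907)
h = r sin θ − e = -3.386907 − 1 = -4.386907
sin φ = h / L = -4.386907 / 198 = -0.02215609
φ = arcsin(-0.02215609) = -1.269555°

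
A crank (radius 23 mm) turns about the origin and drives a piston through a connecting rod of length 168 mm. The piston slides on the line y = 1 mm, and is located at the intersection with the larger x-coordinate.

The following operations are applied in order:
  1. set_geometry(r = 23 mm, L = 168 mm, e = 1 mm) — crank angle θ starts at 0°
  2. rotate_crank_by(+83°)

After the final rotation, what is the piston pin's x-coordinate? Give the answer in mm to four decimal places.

169.3788

set_geometry: r = 23 mm, L = 168 mm, e = 1 mm; θ ← 0°
rotate_crank_by(+83°): θ ← 0° +83° = 83°
crank pin P = (r cos θ, r sin θ) = (2.802995, 22.828561)
h = r sin θ − e = 22.828561 − 1 = 21.828561
x = r cos θ + √(L² − h²) = 2.802995 + √(28224.0 − 476.4861) = 2.802995 + 166.575850 = 169.378845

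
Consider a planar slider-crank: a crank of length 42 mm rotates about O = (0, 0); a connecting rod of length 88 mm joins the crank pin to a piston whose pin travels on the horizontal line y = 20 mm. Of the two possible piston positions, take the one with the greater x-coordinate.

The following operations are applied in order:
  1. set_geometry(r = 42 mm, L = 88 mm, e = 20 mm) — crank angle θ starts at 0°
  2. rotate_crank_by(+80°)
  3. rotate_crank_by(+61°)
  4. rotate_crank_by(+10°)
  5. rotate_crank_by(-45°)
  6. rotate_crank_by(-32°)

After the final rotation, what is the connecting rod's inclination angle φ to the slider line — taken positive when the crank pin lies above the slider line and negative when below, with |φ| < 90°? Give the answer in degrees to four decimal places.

set_geometry: r = 42 mm, L = 88 mm, e = 20 mm; θ ← 0°
rotate_crank_by(+80°): θ ← 0° +80° = 80°
rotate_crank_by(+61°): θ ← 80° +61° = 141°
rotate_crank_by(+10°): θ ← 141° +10° = 151°
rotate_crank_by(-45°): θ ← 151° -45° = 106°
rotate_crank_by(-32°): θ ← 106° -32° = 74°
crank pin P = (r cos θ, r sin θ) = (11.576769, 40.372991)
h = r sin θ − e = 40.372991 − 20 = 20.372991
sin φ = h / L = 20.372991 / 88 = 0.23151126
φ = arcsin(0.23151126) = 13.386063°

13.3861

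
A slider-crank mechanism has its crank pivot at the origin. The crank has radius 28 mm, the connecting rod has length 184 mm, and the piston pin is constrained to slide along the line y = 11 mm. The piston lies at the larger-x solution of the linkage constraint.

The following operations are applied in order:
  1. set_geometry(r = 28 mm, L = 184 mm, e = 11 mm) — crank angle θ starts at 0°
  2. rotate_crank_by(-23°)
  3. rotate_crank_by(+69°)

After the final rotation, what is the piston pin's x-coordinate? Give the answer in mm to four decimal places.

set_geometry: r = 28 mm, L = 184 mm, e = 11 mm; θ ← 0°
rotate_crank_by(-23°): θ ← 0° -23° = -23°
rotate_crank_by(+69°): θ ← -23° +69° = 46°
crank pin P = (r cos θ, r sin θ) = (19.450434, 20.141514)
h = r sin θ − e = 20.141514 − 11 = 9.141514
x = r cos θ + √(L² − h²) = 19.450434 + √(33856.0 − 83.5673) = 19.450434 + 183.772775 = 203.223209

203.2232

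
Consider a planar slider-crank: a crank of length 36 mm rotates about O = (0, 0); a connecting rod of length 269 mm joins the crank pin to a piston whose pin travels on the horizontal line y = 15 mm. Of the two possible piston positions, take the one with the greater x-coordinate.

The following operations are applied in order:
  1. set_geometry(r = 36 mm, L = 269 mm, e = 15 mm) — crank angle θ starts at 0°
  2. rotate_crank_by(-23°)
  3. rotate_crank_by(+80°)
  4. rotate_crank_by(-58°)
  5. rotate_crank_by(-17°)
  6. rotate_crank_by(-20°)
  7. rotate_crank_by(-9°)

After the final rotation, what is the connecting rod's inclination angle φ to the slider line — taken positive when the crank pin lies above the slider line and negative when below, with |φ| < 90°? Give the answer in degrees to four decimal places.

-8.8378

set_geometry: r = 36 mm, L = 269 mm, e = 15 mm; θ ← 0°
rotate_crank_by(-23°): θ ← 0° -23° = -23°
rotate_crank_by(+80°): θ ← -23° +80° = 57°
rotate_crank_by(-58°): θ ← 57° -58° = -1°
rotate_crank_by(-17°): θ ← -1° -17° = -18°
rotate_crank_by(-20°): θ ← -18° -20° = -38°
rotate_crank_by(-9°): θ ← -38° -9° = -47°
crank pin P = (r cos θ, r sin θ) = (24.551941, -26.328733)
h = r sin θ − e = -26.328733 − 15 = -41.328733
sin φ = h / L = -41.328733 / 269 = -0.15363841
φ = arcsin(-0.15363841) = -8.837837°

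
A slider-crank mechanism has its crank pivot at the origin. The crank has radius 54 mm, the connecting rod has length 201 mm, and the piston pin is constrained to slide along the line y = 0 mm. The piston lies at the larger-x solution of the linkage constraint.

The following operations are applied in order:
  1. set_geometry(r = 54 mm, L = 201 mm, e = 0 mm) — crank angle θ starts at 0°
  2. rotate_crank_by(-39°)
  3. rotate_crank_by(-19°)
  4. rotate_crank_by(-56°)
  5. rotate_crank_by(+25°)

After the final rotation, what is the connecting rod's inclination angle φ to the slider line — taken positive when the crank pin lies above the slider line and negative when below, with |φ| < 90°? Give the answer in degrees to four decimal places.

set_geometry: r = 54 mm, L = 201 mm, e = 0 mm; θ ← 0°
rotate_crank_by(-39°): θ ← 0° -39° = -39°
rotate_crank_by(-19°): θ ← -39° -19° = -58°
rotate_crank_by(-56°): θ ← -58° -56° = -114°
rotate_crank_by(+25°): θ ← -114° +25° = -89°
crank pin P = (r cos θ, r sin θ) = (0.942430, -53.991776)
h = r sin θ − e = -53.991776 − 0 = -53.991776
sin φ = h / L = -53.991776 / 201 = -0.26861580
φ = arcsin(-0.26861580) = -15.581915°

-15.5819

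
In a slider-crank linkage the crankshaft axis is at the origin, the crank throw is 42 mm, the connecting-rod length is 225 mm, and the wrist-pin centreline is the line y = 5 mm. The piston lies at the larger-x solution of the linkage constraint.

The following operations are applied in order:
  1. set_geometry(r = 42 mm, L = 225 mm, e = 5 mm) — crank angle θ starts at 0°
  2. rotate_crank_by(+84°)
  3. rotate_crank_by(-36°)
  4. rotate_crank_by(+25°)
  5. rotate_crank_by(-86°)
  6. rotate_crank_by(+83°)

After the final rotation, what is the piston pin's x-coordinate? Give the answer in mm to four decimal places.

236.7092

set_geometry: r = 42 mm, L = 225 mm, e = 5 mm; θ ← 0°
rotate_crank_by(+84°): θ ← 0° +84° = 84°
rotate_crank_by(-36°): θ ← 84° -36° = 48°
rotate_crank_by(+25°): θ ← 48° +25° = 73°
rotate_crank_by(-86°): θ ← 73° -86° = -13°
rotate_crank_by(+83°): θ ← -13° +83° = 70°
crank pin P = (r cos θ, r sin θ) = (14.364846, 39.467090)
h = r sin θ − e = 39.467090 − 5 = 34.467090
x = r cos θ + √(L² − h²) = 14.364846 + √(50625.0 − 1187.9803) = 14.364846 + 222.344372 = 236.709218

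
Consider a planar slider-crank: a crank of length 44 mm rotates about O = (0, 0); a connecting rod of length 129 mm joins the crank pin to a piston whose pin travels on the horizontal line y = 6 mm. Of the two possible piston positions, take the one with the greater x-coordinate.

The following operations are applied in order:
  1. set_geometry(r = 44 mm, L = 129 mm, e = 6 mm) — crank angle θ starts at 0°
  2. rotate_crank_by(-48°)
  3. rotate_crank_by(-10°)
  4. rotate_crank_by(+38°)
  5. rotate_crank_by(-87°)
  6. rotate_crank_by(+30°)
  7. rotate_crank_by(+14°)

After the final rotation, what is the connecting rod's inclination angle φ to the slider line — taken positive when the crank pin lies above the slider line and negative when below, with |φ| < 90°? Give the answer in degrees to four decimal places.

set_geometry: r = 44 mm, L = 129 mm, e = 6 mm; θ ← 0°
rotate_crank_by(-48°): θ ← 0° -48° = -48°
rotate_crank_by(-10°): θ ← -48° -10° = -58°
rotate_crank_by(+38°): θ ← -58° +38° = -20°
rotate_crank_by(-87°): θ ← -20° -87° = -107°
rotate_crank_by(+30°): θ ← -107° +30° = -77°
rotate_crank_by(+14°): θ ← -77° +14° = -63°
crank pin P = (r cos θ, r sin θ) = (19.975582, -39.204287)
h = r sin θ − e = -39.204287 − 6 = -45.204287
sin φ = h / L = -45.204287 / 129 = -0.35042083
φ = arcsin(-0.35042083) = -20.513057°

-20.5131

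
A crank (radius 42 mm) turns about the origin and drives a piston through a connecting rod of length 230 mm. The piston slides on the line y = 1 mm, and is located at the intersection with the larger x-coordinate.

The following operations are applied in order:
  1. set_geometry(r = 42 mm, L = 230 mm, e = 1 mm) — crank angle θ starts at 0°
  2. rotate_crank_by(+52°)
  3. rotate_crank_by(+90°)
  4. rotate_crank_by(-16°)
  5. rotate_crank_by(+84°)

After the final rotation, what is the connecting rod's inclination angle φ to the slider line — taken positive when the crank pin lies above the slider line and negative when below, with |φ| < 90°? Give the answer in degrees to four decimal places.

set_geometry: r = 42 mm, L = 230 mm, e = 1 mm; θ ← 0°
rotate_crank_by(+52°): θ ← 0° +52° = 52°
rotate_crank_by(+90°): θ ← 52° +90° = 142°
rotate_crank_by(-16°): θ ← 142° -16° = 126°
rotate_crank_by(+84°): θ ← 126° +84° = 210°
crank pin P = (r cos θ, r sin θ) = (-36.373067, -21.000000)
h = r sin θ − e = -21.000000 − 1 = -22.000000
sin φ = h / L = -22.000000 / 230 = -0.09565217
φ = arcsin(-0.09565217) = -5.488858°

-5.4889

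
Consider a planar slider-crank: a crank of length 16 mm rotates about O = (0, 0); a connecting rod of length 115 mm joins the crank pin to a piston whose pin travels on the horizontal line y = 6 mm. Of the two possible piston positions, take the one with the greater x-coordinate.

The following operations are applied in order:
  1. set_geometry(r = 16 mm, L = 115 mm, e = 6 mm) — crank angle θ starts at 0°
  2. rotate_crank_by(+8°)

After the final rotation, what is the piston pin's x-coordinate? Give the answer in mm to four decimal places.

130.7824

set_geometry: r = 16 mm, L = 115 mm, e = 6 mm; θ ← 0°
rotate_crank_by(+8°): θ ← 0° +8° = 8°
crank pin P = (r cos θ, r sin θ) = (15.844289, 2.226770)
h = r sin θ − e = 2.226770 − 6 = -3.773230
x = r cos θ + √(L² − h²) = 15.844289 + √(13225.0 − 14.2373) = 15.844289 + 114.938082 = 130.782371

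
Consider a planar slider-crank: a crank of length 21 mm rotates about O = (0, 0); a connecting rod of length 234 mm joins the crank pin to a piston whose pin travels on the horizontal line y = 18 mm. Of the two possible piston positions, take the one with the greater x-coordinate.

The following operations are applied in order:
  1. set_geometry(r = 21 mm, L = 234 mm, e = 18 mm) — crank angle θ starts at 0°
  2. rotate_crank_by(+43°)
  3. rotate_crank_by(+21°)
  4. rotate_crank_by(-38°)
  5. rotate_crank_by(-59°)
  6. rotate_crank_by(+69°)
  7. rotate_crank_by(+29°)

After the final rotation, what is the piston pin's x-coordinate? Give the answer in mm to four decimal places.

242.8727

set_geometry: r = 21 mm, L = 234 mm, e = 18 mm; θ ← 0°
rotate_crank_by(+43°): θ ← 0° +43° = 43°
rotate_crank_by(+21°): θ ← 43° +21° = 64°
rotate_crank_by(-38°): θ ← 64° -38° = 26°
rotate_crank_by(-59°): θ ← 26° -59° = -33°
rotate_crank_by(+69°): θ ← -33° +69° = 36°
rotate_crank_by(+29°): θ ← 36° +29° = 65°
crank pin P = (r cos θ, r sin θ) = (8.874983, 19.032464)
h = r sin θ − e = 19.032464 − 18 = 1.032464
x = r cos θ + √(L² − h²) = 8.874983 + √(54756.0 − 1.0660) = 8.874983 + 233.997722 = 242.872706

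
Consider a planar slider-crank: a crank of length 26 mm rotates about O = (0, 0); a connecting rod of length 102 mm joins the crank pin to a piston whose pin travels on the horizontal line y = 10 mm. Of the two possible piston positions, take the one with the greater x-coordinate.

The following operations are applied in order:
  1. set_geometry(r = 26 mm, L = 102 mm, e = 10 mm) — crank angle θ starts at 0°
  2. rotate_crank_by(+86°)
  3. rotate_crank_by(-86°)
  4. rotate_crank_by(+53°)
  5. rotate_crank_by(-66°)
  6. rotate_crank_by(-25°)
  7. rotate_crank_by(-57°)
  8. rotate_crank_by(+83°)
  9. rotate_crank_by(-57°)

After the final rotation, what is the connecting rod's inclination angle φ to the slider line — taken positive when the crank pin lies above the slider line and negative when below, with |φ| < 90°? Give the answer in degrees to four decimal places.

set_geometry: r = 26 mm, L = 102 mm, e = 10 mm; θ ← 0°
rotate_crank_by(+86°): θ ← 0° +86° = 86°
rotate_crank_by(-86°): θ ← 86° -86° = 0°
rotate_crank_by(+53°): θ ← 0° +53° = 53°
rotate_crank_by(-66°): θ ← 53° -66° = -13°
rotate_crank_by(-25°): θ ← -13° -25° = -38°
rotate_crank_by(-57°): θ ← -38° -57° = -95°
rotate_crank_by(+83°): θ ← -95° +83° = -12°
rotate_crank_by(-57°): θ ← -12° -57° = -69°
crank pin P = (r cos θ, r sin θ) = (9.317567, -24.273091)
h = r sin θ − e = -24.273091 − 10 = -34.273091
sin φ = h / L = -34.273091 / 102 = -0.33601070
φ = arcsin(-0.33601070) = -19.634010°

-19.6340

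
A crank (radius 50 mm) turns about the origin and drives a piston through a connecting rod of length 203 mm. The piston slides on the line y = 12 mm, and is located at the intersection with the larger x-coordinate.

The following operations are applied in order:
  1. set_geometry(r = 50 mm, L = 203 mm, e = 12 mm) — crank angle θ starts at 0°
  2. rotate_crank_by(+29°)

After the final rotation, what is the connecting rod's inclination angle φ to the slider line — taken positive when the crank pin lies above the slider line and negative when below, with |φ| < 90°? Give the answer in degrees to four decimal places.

3.4569

set_geometry: r = 50 mm, L = 203 mm, e = 12 mm; θ ← 0°
rotate_crank_by(+29°): θ ← 0° +29° = 29°
crank pin P = (r cos θ, r sin θ) = (43.730985, 24.240481)
h = r sin θ − e = 24.240481 − 12 = 12.240481
sin φ = h / L = 12.240481 / 203 = 0.06029794
φ = arcsin(0.06029794) = 3.456914°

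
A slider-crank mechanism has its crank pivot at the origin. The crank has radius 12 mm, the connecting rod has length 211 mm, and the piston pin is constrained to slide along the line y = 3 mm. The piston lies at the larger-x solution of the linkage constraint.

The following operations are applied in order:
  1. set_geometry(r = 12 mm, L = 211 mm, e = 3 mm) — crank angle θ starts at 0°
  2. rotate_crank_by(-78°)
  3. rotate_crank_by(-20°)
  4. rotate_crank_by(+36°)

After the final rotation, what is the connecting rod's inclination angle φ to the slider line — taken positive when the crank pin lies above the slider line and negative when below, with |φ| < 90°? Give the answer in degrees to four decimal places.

set_geometry: r = 12 mm, L = 211 mm, e = 3 mm; θ ← 0°
rotate_crank_by(-78°): θ ← 0° -78° = -78°
rotate_crank_by(-20°): θ ← -78° -20° = -98°
rotate_crank_by(+36°): θ ← -98° +36° = -62°
crank pin P = (r cos θ, r sin θ) = (5.633659, -10.595371)
h = r sin θ − e = -10.595371 − 3 = -13.595371
sin φ = h / L = -13.595371 / 211 = -0.06443304
φ = arcsin(-0.06443304) = -3.694300°

-3.6943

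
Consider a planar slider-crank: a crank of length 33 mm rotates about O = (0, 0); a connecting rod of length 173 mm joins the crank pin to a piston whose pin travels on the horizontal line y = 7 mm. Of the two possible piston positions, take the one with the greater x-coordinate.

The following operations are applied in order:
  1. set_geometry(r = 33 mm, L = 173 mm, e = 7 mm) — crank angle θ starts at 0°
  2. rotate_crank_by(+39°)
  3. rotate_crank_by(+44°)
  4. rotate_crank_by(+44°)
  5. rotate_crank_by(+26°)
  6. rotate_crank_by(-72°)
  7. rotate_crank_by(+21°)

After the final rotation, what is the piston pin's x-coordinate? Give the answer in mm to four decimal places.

164.2821

set_geometry: r = 33 mm, L = 173 mm, e = 7 mm; θ ← 0°
rotate_crank_by(+39°): θ ← 0° +39° = 39°
rotate_crank_by(+44°): θ ← 39° +44° = 83°
rotate_crank_by(+44°): θ ← 83° +44° = 127°
rotate_crank_by(+26°): θ ← 127° +26° = 153°
rotate_crank_by(-72°): θ ← 153° -72° = 81°
rotate_crank_by(+21°): θ ← 81° +21° = 102°
crank pin P = (r cos θ, r sin θ) = (-6.861086, 32.278871)
h = r sin θ − e = 32.278871 − 7 = 25.278871
x = r cos θ + √(L² − h²) = -6.861086 + √(29929.0 − 639.0213) = -6.861086 + 171.143153 = 164.282067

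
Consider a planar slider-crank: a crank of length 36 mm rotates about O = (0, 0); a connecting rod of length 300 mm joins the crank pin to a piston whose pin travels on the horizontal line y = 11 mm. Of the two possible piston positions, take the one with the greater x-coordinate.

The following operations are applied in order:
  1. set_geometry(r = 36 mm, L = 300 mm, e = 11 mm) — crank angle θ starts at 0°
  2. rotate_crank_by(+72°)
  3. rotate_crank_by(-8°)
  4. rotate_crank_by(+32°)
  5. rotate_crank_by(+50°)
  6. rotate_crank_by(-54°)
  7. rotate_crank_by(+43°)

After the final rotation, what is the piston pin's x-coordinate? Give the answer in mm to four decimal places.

274.1957

set_geometry: r = 36 mm, L = 300 mm, e = 11 mm; θ ← 0°
rotate_crank_by(+72°): θ ← 0° +72° = 72°
rotate_crank_by(-8°): θ ← 72° -8° = 64°
rotate_crank_by(+32°): θ ← 64° +32° = 96°
rotate_crank_by(+50°): θ ← 96° +50° = 146°
rotate_crank_by(-54°): θ ← 146° -54° = 92°
rotate_crank_by(+43°): θ ← 92° +43° = 135°
crank pin P = (r cos θ, r sin θ) = (-25.455844, 25.455844)
h = r sin θ − e = 25.455844 − 11 = 14.455844
x = r cos θ + √(L² − h²) = -25.455844 + √(90000.0 − 208.9714) = -25.455844 + 299.651512 = 274.195668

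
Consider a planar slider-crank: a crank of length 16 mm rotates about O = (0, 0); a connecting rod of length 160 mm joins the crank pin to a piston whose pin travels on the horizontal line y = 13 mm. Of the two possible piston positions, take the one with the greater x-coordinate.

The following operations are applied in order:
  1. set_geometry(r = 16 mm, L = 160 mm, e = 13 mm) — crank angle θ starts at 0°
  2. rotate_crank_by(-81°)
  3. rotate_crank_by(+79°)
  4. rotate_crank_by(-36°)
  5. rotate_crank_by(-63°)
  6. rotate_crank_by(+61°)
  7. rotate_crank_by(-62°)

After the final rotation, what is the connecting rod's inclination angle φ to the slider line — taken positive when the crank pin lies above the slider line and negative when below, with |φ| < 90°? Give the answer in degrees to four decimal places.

-10.3153

set_geometry: r = 16 mm, L = 160 mm, e = 13 mm; θ ← 0°
rotate_crank_by(-81°): θ ← 0° -81° = -81°
rotate_crank_by(+79°): θ ← -81° +79° = -2°
rotate_crank_by(-36°): θ ← -2° -36° = -38°
rotate_crank_by(-63°): θ ← -38° -63° = -101°
rotate_crank_by(+61°): θ ← -101° +61° = -40°
rotate_crank_by(-62°): θ ← -40° -62° = -102°
crank pin P = (r cos θ, r sin θ) = (-3.326587, -15.650362)
h = r sin θ − e = -15.650362 − 13 = -28.650362
sin φ = h / L = -28.650362 / 160 = -0.17906476
φ = arcsin(-0.17906476) = -10.315289°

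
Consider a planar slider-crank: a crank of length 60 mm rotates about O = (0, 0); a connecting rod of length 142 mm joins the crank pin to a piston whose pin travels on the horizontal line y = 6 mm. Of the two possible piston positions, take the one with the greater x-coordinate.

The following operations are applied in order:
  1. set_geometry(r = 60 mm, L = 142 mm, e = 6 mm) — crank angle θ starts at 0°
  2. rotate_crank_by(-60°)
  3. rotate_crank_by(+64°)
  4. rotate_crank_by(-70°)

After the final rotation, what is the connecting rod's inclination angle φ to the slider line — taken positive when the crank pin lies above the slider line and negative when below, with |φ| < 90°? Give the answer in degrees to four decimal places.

set_geometry: r = 60 mm, L = 142 mm, e = 6 mm; θ ← 0°
rotate_crank_by(-60°): θ ← 0° -60° = -60°
rotate_crank_by(+64°): θ ← -60° +64° = 4°
rotate_crank_by(-70°): θ ← 4° -70° = -66°
crank pin P = (r cos θ, r sin θ) = (24.404199, -54.812727)
h = r sin θ − e = -54.812727 − 6 = -60.812727
sin φ = h / L = -60.812727 / 142 = -0.42825864
φ = arcsin(-0.42825864) = -25.357100°

-25.3571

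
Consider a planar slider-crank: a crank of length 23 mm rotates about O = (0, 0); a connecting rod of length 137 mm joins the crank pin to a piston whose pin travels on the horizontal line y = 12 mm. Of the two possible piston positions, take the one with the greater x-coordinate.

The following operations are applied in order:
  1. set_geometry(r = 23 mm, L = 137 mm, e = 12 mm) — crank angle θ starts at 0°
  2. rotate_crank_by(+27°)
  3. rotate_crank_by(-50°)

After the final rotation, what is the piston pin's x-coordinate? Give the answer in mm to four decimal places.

set_geometry: r = 23 mm, L = 137 mm, e = 12 mm; θ ← 0°
rotate_crank_by(+27°): θ ← 0° +27° = 27°
rotate_crank_by(-50°): θ ← 27° -50° = -23°
crank pin P = (r cos θ, r sin θ) = (21.171612, -8.986816)
h = r sin θ − e = -8.986816 − 12 = -20.986816
x = r cos θ + √(L² − h²) = 21.171612 + √(18769.0 − 440.4464) = 21.171612 + 135.382988 = 156.554600

156.5546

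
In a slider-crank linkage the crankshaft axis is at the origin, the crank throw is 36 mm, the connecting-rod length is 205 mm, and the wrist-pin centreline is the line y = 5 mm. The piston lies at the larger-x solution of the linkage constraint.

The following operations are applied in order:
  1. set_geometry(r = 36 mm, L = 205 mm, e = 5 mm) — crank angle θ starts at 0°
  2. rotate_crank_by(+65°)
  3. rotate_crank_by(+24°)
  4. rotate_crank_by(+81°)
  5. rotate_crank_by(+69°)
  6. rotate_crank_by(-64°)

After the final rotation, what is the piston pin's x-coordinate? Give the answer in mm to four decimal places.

169.1285

set_geometry: r = 36 mm, L = 205 mm, e = 5 mm; θ ← 0°
rotate_crank_by(+65°): θ ← 0° +65° = 65°
rotate_crank_by(+24°): θ ← 65° +24° = 89°
rotate_crank_by(+81°): θ ← 89° +81° = 170°
rotate_crank_by(+69°): θ ← 170° +69° = 239°
rotate_crank_by(-64°): θ ← 239° -64° = 175°
crank pin P = (r cos θ, r sin θ) = (-35.863009, 3.137607)
h = r sin θ − e = 3.137607 − 5 = -1.862393
x = r cos θ + √(L² − h²) = -35.863009 + √(42025.0 − 3.4685) = -35.863009 + 204.991540 = 169.128531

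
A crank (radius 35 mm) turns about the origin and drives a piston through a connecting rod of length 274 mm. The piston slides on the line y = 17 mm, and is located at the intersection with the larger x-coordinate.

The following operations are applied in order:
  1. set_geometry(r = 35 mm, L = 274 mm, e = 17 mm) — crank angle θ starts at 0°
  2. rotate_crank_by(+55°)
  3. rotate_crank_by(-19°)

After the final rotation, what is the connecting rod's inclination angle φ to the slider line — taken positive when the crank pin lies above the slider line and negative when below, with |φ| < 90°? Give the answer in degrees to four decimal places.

set_geometry: r = 35 mm, L = 274 mm, e = 17 mm; θ ← 0°
rotate_crank_by(+55°): θ ← 0° +55° = 55°
rotate_crank_by(-19°): θ ← 55° -19° = 36°
crank pin P = (r cos θ, r sin θ) = (28.315595, 20.572484)
h = r sin θ − e = 20.572484 − 17 = 3.572484
sin φ = h / L = 3.572484 / 274 = 0.01303826
φ = arcsin(0.01303826) = 0.747059°

0.7471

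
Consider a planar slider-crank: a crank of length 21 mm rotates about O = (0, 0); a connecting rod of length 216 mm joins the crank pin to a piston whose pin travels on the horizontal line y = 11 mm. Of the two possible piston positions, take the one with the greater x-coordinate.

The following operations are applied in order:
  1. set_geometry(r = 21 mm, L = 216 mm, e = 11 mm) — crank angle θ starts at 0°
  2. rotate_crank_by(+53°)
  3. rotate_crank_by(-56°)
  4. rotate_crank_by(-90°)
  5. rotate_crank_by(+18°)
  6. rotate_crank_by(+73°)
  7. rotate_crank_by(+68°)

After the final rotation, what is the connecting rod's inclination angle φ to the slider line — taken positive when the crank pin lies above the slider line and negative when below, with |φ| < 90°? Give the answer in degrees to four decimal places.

2.1715

set_geometry: r = 21 mm, L = 216 mm, e = 11 mm; θ ← 0°
rotate_crank_by(+53°): θ ← 0° +53° = 53°
rotate_crank_by(-56°): θ ← 53° -56° = -3°
rotate_crank_by(-90°): θ ← -3° -90° = -93°
rotate_crank_by(+18°): θ ← -93° +18° = -75°
rotate_crank_by(+73°): θ ← -75° +73° = -2°
rotate_crank_by(+68°): θ ← -2° +68° = 66°
crank pin P = (r cos θ, r sin θ) = (8.541470, 19.184455)
h = r sin θ − e = 19.184455 − 11 = 8.184455
sin φ = h / L = 8.184455 / 216 = 0.03789099
φ = arcsin(0.03789099) = 2.171514°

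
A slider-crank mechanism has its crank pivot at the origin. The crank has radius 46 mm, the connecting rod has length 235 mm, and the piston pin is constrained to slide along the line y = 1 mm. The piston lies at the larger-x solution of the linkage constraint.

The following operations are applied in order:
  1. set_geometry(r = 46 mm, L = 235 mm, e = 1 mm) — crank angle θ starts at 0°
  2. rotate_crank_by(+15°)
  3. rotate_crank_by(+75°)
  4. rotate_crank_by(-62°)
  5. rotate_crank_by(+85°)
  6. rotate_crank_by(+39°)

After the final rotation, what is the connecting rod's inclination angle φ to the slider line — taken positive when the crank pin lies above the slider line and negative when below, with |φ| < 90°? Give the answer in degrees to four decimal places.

set_geometry: r = 46 mm, L = 235 mm, e = 1 mm; θ ← 0°
rotate_crank_by(+15°): θ ← 0° +15° = 15°
rotate_crank_by(+75°): θ ← 15° +75° = 90°
rotate_crank_by(-62°): θ ← 90° -62° = 28°
rotate_crank_by(+85°): θ ← 28° +85° = 113°
rotate_crank_by(+39°): θ ← 113° +39° = 152°
crank pin P = (r cos θ, r sin θ) = (-40.615589, 21.595692)
h = r sin θ − e = 21.595692 − 1 = 20.595692
sin φ = h / L = 20.595692 / 235 = 0.08764124
φ = arcsin(0.08764124) = 5.027924°

5.0279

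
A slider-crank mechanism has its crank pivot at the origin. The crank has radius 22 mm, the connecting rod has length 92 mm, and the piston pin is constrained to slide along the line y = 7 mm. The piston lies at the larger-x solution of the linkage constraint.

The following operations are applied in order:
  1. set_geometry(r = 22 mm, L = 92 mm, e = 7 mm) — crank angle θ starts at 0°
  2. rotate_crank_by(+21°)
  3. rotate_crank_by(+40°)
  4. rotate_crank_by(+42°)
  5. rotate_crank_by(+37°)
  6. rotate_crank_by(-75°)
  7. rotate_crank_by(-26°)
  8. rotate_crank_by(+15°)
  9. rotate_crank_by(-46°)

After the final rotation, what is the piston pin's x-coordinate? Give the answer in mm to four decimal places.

set_geometry: r = 22 mm, L = 92 mm, e = 7 mm; θ ← 0°
rotate_crank_by(+21°): θ ← 0° +21° = 21°
rotate_crank_by(+40°): θ ← 21° +40° = 61°
rotate_crank_by(+42°): θ ← 61° +42° = 103°
rotate_crank_by(+37°): θ ← 103° +37° = 140°
rotate_crank_by(-75°): θ ← 140° -75° = 65°
rotate_crank_by(-26°): θ ← 65° -26° = 39°
rotate_crank_by(+15°): θ ← 39° +15° = 54°
rotate_crank_by(-46°): θ ← 54° -46° = 8°
crank pin P = (r cos θ, r sin θ) = (21.785898, 3.061808)
h = r sin θ − e = 3.061808 − 7 = -3.938192
x = r cos θ + √(L² − h²) = 21.785898 + √(8464.0 − 15.5094) = 21.785898 + 91.915671 = 113.701569

113.7016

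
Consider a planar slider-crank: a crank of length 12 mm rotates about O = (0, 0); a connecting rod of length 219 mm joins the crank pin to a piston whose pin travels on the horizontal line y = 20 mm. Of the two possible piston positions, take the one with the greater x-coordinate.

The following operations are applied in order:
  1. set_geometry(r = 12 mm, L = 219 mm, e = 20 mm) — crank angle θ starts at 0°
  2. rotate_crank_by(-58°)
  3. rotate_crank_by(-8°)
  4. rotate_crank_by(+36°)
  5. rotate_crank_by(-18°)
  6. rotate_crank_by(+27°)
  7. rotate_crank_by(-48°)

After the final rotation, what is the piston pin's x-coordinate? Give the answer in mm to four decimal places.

set_geometry: r = 12 mm, L = 219 mm, e = 20 mm; θ ← 0°
rotate_crank_by(-58°): θ ← 0° -58° = -58°
rotate_crank_by(-8°): θ ← -58° -8° = -66°
rotate_crank_by(+36°): θ ← -66° +36° = -30°
rotate_crank_by(-18°): θ ← -30° -18° = -48°
rotate_crank_by(+27°): θ ← -48° +27° = -21°
rotate_crank_by(-48°): θ ← -21° -48° = -69°
crank pin P = (r cos θ, r sin θ) = (4.300415, -11.202965)
h = r sin θ − e = -11.202965 − 20 = -31.202965
x = r cos θ + √(L² − h²) = 4.300415 + √(47961.0 − 973.6250) = 4.300415 + 216.765714 = 221.066130

221.0661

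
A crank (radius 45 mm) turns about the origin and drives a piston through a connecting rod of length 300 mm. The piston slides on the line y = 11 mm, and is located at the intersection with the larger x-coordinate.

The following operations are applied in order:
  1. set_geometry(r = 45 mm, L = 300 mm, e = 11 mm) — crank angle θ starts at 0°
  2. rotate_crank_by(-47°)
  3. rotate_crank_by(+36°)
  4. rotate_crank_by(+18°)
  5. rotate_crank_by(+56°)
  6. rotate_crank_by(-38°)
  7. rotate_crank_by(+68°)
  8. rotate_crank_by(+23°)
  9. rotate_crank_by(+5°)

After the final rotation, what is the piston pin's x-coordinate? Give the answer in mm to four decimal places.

set_geometry: r = 45 mm, L = 300 mm, e = 11 mm; θ ← 0°
rotate_crank_by(-47°): θ ← 0° -47° = -47°
rotate_crank_by(+36°): θ ← -47° +36° = -11°
rotate_crank_by(+18°): θ ← -11° +18° = 7°
rotate_crank_by(+56°): θ ← 7° +56° = 63°
rotate_crank_by(-38°): θ ← 63° -38° = 25°
rotate_crank_by(+68°): θ ← 25° +68° = 93°
rotate_crank_by(+23°): θ ← 93° +23° = 116°
rotate_crank_by(+5°): θ ← 116° +5° = 121°
crank pin P = (r cos θ, r sin θ) = (-23.176713, 38.572529)
h = r sin θ − e = 38.572529 − 11 = 27.572529
x = r cos θ + √(L² − h²) = -23.176713 + √(90000.0 − 760.2443) = -23.176713 + 298.730239 = 275.553526

275.5535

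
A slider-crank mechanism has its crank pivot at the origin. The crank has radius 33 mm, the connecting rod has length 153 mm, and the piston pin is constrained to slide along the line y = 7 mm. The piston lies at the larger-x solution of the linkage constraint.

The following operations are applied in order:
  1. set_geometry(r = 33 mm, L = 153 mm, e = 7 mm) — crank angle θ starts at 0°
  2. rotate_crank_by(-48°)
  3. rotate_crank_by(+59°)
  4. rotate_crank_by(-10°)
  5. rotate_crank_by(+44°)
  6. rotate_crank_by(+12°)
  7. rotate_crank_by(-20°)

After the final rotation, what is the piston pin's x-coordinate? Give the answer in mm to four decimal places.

set_geometry: r = 33 mm, L = 153 mm, e = 7 mm; θ ← 0°
rotate_crank_by(-48°): θ ← 0° -48° = -48°
rotate_crank_by(+59°): θ ← -48° +59° = 11°
rotate_crank_by(-10°): θ ← 11° -10° = 1°
rotate_crank_by(+44°): θ ← 1° +44° = 45°
rotate_crank_by(+12°): θ ← 45° +12° = 57°
rotate_crank_by(-20°): θ ← 57° -20° = 37°
crank pin P = (r cos θ, r sin θ) = (26.354972, 19.859896)
h = r sin θ − e = 19.859896 − 7 = 12.859896
x = r cos θ + √(L² − h²) = 26.354972 + √(23409.0 − 165.3769) = 26.354972 + 152.458595 = 178.813566

178.8136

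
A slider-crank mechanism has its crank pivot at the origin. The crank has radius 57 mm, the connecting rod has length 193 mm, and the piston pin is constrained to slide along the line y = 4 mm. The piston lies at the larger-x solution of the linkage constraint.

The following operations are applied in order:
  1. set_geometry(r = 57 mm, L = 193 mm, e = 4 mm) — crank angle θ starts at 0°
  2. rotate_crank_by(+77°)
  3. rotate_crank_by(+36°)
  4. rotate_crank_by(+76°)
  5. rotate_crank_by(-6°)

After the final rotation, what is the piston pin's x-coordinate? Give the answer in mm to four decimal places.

set_geometry: r = 57 mm, L = 193 mm, e = 4 mm; θ ← 0°
rotate_crank_by(+77°): θ ← 0° +77° = 77°
rotate_crank_by(+36°): θ ← 77° +36° = 113°
rotate_crank_by(+76°): θ ← 113° +76° = 189°
rotate_crank_by(-6°): θ ← 189° -6° = 183°
crank pin P = (r cos θ, r sin θ) = (-56.921883, -2.983150)
h = r sin θ − e = -2.983150 − 4 = -6.983150
x = r cos θ + √(L² − h²) = -56.921883 + √(37249.0 − 48.7644) = -56.921883 + 192.873626 = 135.951743

135.9517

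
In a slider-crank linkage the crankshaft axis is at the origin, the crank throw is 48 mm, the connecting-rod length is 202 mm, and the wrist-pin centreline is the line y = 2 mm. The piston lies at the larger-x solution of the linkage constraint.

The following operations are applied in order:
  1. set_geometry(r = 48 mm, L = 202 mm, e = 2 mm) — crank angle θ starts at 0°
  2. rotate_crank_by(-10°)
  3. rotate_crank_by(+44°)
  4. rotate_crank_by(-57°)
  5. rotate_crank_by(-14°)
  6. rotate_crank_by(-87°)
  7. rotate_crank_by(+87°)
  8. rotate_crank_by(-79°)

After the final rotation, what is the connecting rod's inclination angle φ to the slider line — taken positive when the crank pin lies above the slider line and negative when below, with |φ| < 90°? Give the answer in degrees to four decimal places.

-12.9133

set_geometry: r = 48 mm, L = 202 mm, e = 2 mm; θ ← 0°
rotate_crank_by(-10°): θ ← 0° -10° = -10°
rotate_crank_by(+44°): θ ← -10° +44° = 34°
rotate_crank_by(-57°): θ ← 34° -57° = -23°
rotate_crank_by(-14°): θ ← -23° -14° = -37°
rotate_crank_by(-87°): θ ← -37° -87° = -124°
rotate_crank_by(+87°): θ ← -124° +87° = -37°
rotate_crank_by(-79°): θ ← -37° -79° = -116°
crank pin P = (r cos θ, r sin θ) = (-21.041815, -43.142114)
h = r sin θ − e = -43.142114 − 2 = -45.142114
sin φ = h / L = -45.142114 / 202 = -0.22347581
φ = arcsin(-0.22347581) = -12.913267°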